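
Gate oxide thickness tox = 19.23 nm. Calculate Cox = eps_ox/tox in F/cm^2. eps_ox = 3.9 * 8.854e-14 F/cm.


Step 1: eps_ox = 3.9 * 8.854e-14 = 3.45306e-13 F/cm
Step 2: tox in cm = 19.23 nm * 1e-7 = 1.9230e-06 cm
Step 3: Cox = 3.45306e-13 / 1.9230e-06 = 1.80e-07 F/cm^2

1.80e-07


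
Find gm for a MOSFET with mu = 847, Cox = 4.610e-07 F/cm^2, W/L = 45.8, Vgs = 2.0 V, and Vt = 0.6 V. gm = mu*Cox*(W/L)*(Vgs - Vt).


Step 1: Vov = Vgs - Vt = 2.0 - 0.6 = 1.4 V
Step 2: gm = mu * Cox * (W/L) * Vov
Step 3: gm = 847 * 4.610e-07 * 45.8 * 1.4 = 2.50e-02 S

2.50e-02


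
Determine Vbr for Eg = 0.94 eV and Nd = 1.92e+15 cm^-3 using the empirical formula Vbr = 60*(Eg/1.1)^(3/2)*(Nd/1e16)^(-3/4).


Step 1: Eg/1.1 = 0.94/1.1 = 0.854545
Step 2: (Eg/1.1)^1.5 = 0.854545^1.5 = 0.789955
Step 3: (Nd/1e16)^(-0.75) = (0.192)^(-0.75) = 3.447657
Step 4: Vbr = 60 * 0.789955 * 3.447657 = 163.4 V

163.4


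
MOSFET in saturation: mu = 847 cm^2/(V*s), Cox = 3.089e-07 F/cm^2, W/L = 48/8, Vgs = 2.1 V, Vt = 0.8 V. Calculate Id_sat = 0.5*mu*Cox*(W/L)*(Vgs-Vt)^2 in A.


Step 1: Overdrive voltage Vov = Vgs - Vt = 2.1 - 0.8 = 1.3 V
Step 2: W/L = 48/8 = 6
Step 3: Id = 0.5 * 847 * 3.089e-07 * 6 * 1.3^2
Step 4: Id = 1.33e-03 A

1.33e-03


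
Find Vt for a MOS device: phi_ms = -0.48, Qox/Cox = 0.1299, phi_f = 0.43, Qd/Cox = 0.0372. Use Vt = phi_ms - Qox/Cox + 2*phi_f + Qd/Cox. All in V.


Step 1: Vt = phi_ms - Qox/Cox + 2*phi_f + Qd/Cox
Step 2: Vt = -0.48 - 0.1299 + 2*0.43 + 0.0372
Step 3: Vt = -0.48 - 0.1299 + 0.86 + 0.0372
Step 4: Vt = 0.2873 V

0.2873


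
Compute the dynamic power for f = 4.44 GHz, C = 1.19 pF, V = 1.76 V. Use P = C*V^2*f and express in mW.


Step 1: V^2 = 1.76^2 = 3.0976 V^2
Step 2: P = C*V^2*f = 1.19e-12 F * 3.0976 * 4.44e9 Hz
Step 3: P = 1.636647936e-02 W
Step 4: P = 16.366 mW

16.366


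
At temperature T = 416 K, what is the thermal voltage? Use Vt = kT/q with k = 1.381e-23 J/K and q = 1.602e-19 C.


Step 1: kT = 1.381e-23 * 416 = 5.74496e-21 J
Step 2: Vt = kT/q = 5.74496e-21 / 1.602e-19
Step 3: Vt = 0.03586 V

0.03586


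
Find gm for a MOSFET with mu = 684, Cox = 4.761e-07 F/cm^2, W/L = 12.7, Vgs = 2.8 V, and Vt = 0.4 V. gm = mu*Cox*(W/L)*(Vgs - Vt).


Step 1: Vov = Vgs - Vt = 2.8 - 0.4 = 2.4 V
Step 2: gm = mu * Cox * (W/L) * Vov
Step 3: gm = 684 * 4.761e-07 * 12.7 * 2.4 = 9.93e-03 S

9.93e-03


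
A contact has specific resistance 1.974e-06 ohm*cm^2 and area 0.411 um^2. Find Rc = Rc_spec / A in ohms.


Step 1: Convert area to cm^2: 0.411 um^2 = 4.1100e-09 cm^2
Step 2: Rc = Rc_spec / A = 1.974e-06 / 4.1100e-09
Step 3: Rc = 4.80e+02 ohms

4.80e+02


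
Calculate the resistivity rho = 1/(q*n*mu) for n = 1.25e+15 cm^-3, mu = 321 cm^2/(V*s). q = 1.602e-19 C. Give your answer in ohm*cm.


Step 1: sigma = q * n * mu = 1.602e-19 * 1.25e+15 * 321 = 6.42803e-02 S/cm
Step 2: rho = 1 / sigma = 1 / 6.42803e-02 = 15.56 ohm*cm

15.56


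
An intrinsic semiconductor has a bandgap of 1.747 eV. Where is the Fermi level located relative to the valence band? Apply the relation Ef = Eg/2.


Step 1: For an intrinsic semiconductor, the Fermi level sits at midgap.
Step 2: Ef = Eg / 2 = 1.747 / 2 = 0.8735 eV

0.8735


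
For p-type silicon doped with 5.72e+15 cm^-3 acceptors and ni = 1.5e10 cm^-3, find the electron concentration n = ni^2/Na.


Step 1: Majority hole concentration p ≈ Na = 5.72e+15 cm^-3
Step 2: n = ni^2 / Na = (1.5e10)^2 / 5.72e+15
Step 3: n = 3.93e+04 cm^-3

3.93e+04


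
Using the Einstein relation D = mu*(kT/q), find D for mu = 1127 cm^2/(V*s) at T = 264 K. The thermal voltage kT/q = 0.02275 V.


Step 1: D = mu * (kT/q)
Step 2: D = 1127 * 0.02275
Step 3: D = 25.64 cm^2/s

25.64


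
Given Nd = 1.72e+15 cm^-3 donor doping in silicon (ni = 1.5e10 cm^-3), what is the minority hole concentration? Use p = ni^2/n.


Step 1: Since Nd >> ni, n ≈ Nd = 1.72e+15 cm^-3
Step 2: p = ni^2 / n = (1.5e10)^2 / 1.72e+15
Step 3: p = 2.25e20 / 1.72e+15 = 1.31e+05 cm^-3

1.31e+05


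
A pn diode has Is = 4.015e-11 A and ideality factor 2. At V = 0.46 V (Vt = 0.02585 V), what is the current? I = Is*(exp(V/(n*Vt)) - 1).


Step 1: V/(n*Vt) = 0.46/(2*0.02585) = 8.8975
Step 2: exp(8.8975) = 7.3137e+03
Step 3: I = 4.015e-11 * (7.3137e+03 - 1) = 2.94e-07 A

2.94e-07


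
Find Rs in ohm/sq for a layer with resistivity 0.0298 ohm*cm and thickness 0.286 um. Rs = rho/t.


Step 1: Convert thickness to cm: t = 0.286 um = 2.8600e-05 cm
Step 2: Rs = rho / t = 0.0298 / 2.8600e-05
Step 3: Rs = 1042.0 ohm/sq

1042.0


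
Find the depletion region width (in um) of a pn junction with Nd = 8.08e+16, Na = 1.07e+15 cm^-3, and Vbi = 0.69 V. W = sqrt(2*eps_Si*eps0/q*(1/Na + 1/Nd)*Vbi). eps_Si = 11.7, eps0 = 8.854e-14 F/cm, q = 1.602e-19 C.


Step 1: 1/Na + 1/Nd = 1/1.07e+15 + 1/8.08e+16 = 9.46956e-16
Step 2: 2*eps*eps0/q = 2*11.7*8.854e-14/1.602e-19 = 1.293281e+07
Step 3: W^2 = 1.293281e+07 * 9.46956e-16 * 0.69 = 8.45029e-09
Step 4: W = sqrt(8.45029e-09) = 9.193e-05 cm = 0.9193 um

0.9193


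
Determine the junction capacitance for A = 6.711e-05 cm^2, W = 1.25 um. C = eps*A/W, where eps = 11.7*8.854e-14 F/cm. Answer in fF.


Step 1: eps_Si = 11.7 * 8.854e-14 = 1.035918e-12 F/cm
Step 2: W in cm = 1.25 * 1e-4 = 1.25e-04 cm
Step 3: C = 1.035918e-12 * 6.711e-05 / 1.25e-04 = 5.561637e-13 F
Step 4: C = 556.16 fF

556.16


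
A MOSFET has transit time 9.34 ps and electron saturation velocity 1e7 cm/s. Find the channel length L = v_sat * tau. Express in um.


Step 1: tau in seconds = 9.34 ps * 1e-12 = 9.3400e-12 s
Step 2: L = v_sat * tau = 1e7 * 9.3400e-12 = 9.3400e-05 cm
Step 3: L in um = 9.3400e-05 * 1e4 = 0.934 um

0.934


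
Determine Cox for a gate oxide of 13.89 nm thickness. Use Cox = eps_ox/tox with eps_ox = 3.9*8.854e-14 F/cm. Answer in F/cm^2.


Step 1: eps_ox = 3.9 * 8.854e-14 = 3.45306e-13 F/cm
Step 2: tox in cm = 13.89 nm * 1e-7 = 1.3890e-06 cm
Step 3: Cox = 3.45306e-13 / 1.3890e-06 = 2.49e-07 F/cm^2

2.49e-07


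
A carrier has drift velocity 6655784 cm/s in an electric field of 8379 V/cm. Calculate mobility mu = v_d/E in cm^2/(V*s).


Step 1: mu = v_d / E
Step 2: mu = 6655784 / 8379
Step 3: mu = 794.34 cm^2/(V*s)

794.34


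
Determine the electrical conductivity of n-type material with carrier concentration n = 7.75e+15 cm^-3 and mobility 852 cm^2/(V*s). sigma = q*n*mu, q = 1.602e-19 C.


Step 1: sigma = q * n * mu
Step 2: sigma = 1.602e-19 * 7.75e+15 * 852
Step 3: sigma = 1.058e+00 S/cm

1.058e+00


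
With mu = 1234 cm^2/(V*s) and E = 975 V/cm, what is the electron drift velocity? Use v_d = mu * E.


Step 1: v_d = mu * E
Step 2: v_d = 1234 * 975 = 1203150
Step 3: v_d = 1.20e+06 cm/s

1.20e+06


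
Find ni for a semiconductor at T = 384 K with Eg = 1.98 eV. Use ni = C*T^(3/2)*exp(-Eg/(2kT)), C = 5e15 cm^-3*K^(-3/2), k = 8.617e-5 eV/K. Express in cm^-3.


Step 1: Compute kT = 8.617e-5 * 384 = 0.03308928 eV
Step 2: Exponent = -Eg/(2kT) = -1.98/(2*0.03308928) = -29.91906
Step 3: T^(3/2) = 384^1.5 = 7524.83
Step 4: ni = 5e15 * 7524.83 * exp(-29.91906) = 3.82e+06 cm^-3

3.82e+06


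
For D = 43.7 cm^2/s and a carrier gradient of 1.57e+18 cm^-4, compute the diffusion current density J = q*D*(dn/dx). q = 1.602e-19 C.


Step 1: J = q * D * (dn/dx)
Step 2: J = 1.602e-19 * 43.7 * 1.57e+18
Step 3: J = 1.10e+01 A/cm^2

1.10e+01


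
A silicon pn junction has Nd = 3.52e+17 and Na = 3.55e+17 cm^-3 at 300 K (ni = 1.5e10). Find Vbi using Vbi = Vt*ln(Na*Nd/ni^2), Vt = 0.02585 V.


Step 1: Compute Na*Nd/ni^2 = 3.55e+17 * 3.52e+17 / (1.5e10)^2 = 5.5538e+14
Step 2: ln(5.5538e+14) = 33.9507
Step 3: Vbi = 0.02585 * 33.9507 = 0.878 V

0.878


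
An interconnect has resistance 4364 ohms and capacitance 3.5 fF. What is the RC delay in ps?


Step 1: tau = R * C
Step 2: tau = 4364 * 3.5 fF = 4364 * 3.5e-15 F
Step 3: tau = 1.5274e-11 s = 15.274 ps

15.274


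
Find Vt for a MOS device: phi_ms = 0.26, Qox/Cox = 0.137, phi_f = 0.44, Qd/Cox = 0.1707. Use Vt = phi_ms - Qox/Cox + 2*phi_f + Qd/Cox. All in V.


Step 1: Vt = phi_ms - Qox/Cox + 2*phi_f + Qd/Cox
Step 2: Vt = 0.26 - 0.137 + 2*0.44 + 0.1707
Step 3: Vt = 0.26 - 0.137 + 0.88 + 0.1707
Step 4: Vt = 1.1737 V

1.1737


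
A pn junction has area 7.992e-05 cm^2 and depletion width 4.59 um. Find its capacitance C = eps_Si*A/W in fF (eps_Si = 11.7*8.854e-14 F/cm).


Step 1: eps_Si = 11.7 * 8.854e-14 = 1.035918e-12 F/cm
Step 2: W in cm = 4.59 * 1e-4 = 4.59e-04 cm
Step 3: C = 1.035918e-12 * 7.992e-05 / 4.59e-04 = 1.803716e-13 F
Step 4: C = 180.37 fF

180.37


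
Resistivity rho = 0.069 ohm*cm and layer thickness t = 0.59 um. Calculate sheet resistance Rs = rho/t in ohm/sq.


Step 1: Convert thickness to cm: t = 0.59 um = 5.9000e-05 cm
Step 2: Rs = rho / t = 0.069 / 5.9000e-05
Step 3: Rs = 1169.5 ohm/sq

1169.5


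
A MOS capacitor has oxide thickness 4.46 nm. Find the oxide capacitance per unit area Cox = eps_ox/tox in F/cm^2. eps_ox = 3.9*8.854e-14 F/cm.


Step 1: eps_ox = 3.9 * 8.854e-14 = 3.45306e-13 F/cm
Step 2: tox in cm = 4.46 nm * 1e-7 = 4.4600e-07 cm
Step 3: Cox = 3.45306e-13 / 4.4600e-07 = 7.74e-07 F/cm^2

7.74e-07


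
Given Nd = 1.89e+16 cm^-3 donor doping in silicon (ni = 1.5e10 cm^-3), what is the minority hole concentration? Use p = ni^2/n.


Step 1: Since Nd >> ni, n ≈ Nd = 1.89e+16 cm^-3
Step 2: p = ni^2 / n = (1.5e10)^2 / 1.89e+16
Step 3: p = 2.25e20 / 1.89e+16 = 1.19e+04 cm^-3

1.19e+04


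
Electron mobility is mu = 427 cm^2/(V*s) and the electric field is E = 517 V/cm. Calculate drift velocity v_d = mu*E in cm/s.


Step 1: v_d = mu * E
Step 2: v_d = 427 * 517 = 220759
Step 3: v_d = 2.21e+05 cm/s

2.21e+05


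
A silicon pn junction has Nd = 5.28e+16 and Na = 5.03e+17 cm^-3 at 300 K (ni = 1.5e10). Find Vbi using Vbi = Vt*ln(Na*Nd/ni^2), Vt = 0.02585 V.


Step 1: Compute Na*Nd/ni^2 = 5.03e+17 * 5.28e+16 / (1.5e10)^2 = 1.1804e+14
Step 2: ln(1.1804e+14) = 32.4020
Step 3: Vbi = 0.02585 * 32.4020 = 0.838 V

0.838


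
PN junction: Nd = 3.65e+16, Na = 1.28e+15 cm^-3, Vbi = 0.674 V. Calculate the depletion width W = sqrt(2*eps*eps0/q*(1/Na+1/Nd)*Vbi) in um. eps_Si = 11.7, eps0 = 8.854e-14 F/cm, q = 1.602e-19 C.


Step 1: 1/Na + 1/Nd = 1/1.28e+15 + 1/3.65e+16 = 8.08647e-16
Step 2: 2*eps*eps0/q = 2*11.7*8.854e-14/1.602e-19 = 1.293281e+07
Step 3: W^2 = 1.293281e+07 * 8.08647e-16 * 0.674 = 7.04874e-09
Step 4: W = sqrt(7.04874e-09) = 8.396e-05 cm = 0.8396 um

0.8396


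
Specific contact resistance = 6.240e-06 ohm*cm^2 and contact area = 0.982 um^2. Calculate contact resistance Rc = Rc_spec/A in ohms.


Step 1: Convert area to cm^2: 0.982 um^2 = 9.8200e-09 cm^2
Step 2: Rc = Rc_spec / A = 6.240e-06 / 9.8200e-09
Step 3: Rc = 6.35e+02 ohms

6.35e+02


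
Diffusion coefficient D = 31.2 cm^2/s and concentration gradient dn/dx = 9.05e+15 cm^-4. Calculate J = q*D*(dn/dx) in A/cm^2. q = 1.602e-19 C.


Step 1: J = q * D * (dn/dx)
Step 2: J = 1.602e-19 * 31.2 * 9.05e+15
Step 3: J = 4.52e-02 A/cm^2

4.52e-02


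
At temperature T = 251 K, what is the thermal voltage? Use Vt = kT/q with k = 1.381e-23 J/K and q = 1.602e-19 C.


Step 1: kT = 1.381e-23 * 251 = 3.46631e-21 J
Step 2: Vt = kT/q = 3.46631e-21 / 1.602e-19
Step 3: Vt = 0.02164 V

0.02164


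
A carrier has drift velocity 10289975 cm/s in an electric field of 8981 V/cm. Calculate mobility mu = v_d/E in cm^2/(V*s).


Step 1: mu = v_d / E
Step 2: mu = 10289975 / 8981
Step 3: mu = 1145.75 cm^2/(V*s)

1145.75


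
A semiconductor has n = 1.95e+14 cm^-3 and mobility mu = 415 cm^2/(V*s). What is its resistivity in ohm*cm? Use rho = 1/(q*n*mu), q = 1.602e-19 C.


Step 1: sigma = q * n * mu = 1.602e-19 * 1.95e+14 * 415 = 1.29642e-02 S/cm
Step 2: rho = 1 / sigma = 1 / 1.29642e-02 = 77.14 ohm*cm

77.14


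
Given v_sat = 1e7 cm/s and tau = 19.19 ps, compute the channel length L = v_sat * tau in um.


Step 1: tau in seconds = 19.19 ps * 1e-12 = 1.9190e-11 s
Step 2: L = v_sat * tau = 1e7 * 1.9190e-11 = 1.9190e-04 cm
Step 3: L in um = 1.9190e-04 * 1e4 = 1.919 um

1.919


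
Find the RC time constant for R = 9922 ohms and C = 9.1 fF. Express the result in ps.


Step 1: tau = R * C
Step 2: tau = 9922 * 9.1 fF = 9922 * 9.1e-15 F
Step 3: tau = 9.02902e-11 s = 90.2902 ps

90.2902


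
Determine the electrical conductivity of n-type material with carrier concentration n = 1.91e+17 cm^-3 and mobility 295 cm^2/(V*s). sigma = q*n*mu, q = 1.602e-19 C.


Step 1: sigma = q * n * mu
Step 2: sigma = 1.602e-19 * 1.91e+17 * 295
Step 3: sigma = 9.026e+00 S/cm

9.026e+00


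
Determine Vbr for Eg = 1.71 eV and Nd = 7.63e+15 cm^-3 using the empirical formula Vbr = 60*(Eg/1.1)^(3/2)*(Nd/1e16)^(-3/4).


Step 1: Eg/1.1 = 1.71/1.1 = 1.554545
Step 2: (Eg/1.1)^1.5 = 1.554545^1.5 = 1.938228
Step 3: (Nd/1e16)^(-0.75) = (0.763)^(-0.75) = 1.224917
Step 4: Vbr = 60 * 1.938228 * 1.224917 = 142.5 V

142.5


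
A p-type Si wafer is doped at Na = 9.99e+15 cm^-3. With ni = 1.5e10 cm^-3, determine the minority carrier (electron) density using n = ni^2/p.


Step 1: Majority hole concentration p ≈ Na = 9.99e+15 cm^-3
Step 2: n = ni^2 / Na = (1.5e10)^2 / 9.99e+15
Step 3: n = 2.25e+04 cm^-3

2.25e+04


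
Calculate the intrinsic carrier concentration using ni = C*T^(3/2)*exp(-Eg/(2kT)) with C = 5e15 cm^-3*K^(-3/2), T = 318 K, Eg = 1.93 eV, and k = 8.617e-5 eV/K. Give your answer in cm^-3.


Step 1: Compute kT = 8.617e-5 * 318 = 0.02740206 eV
Step 2: Exponent = -Eg/(2kT) = -1.93/(2*0.02740206) = -35.21633
Step 3: T^(3/2) = 318^1.5 = 5670.75
Step 4: ni = 5e15 * 5670.75 * exp(-35.21633) = 1.44e+04 cm^-3

1.44e+04


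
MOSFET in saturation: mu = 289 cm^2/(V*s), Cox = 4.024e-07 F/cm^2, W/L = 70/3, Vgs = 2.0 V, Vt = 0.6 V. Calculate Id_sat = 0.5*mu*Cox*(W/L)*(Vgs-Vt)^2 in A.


Step 1: Overdrive voltage Vov = Vgs - Vt = 2.0 - 0.6 = 1.4 V
Step 2: W/L = 70/3 = 23.3333
Step 3: Id = 0.5 * 289 * 4.024e-07 * 23.3333 * 1.4^2
Step 4: Id = 2.66e-03 A

2.66e-03


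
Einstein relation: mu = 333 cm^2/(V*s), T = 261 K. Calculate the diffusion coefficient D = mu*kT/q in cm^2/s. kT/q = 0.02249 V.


Step 1: D = mu * (kT/q)
Step 2: D = 333 * 0.02249
Step 3: D = 7.49 cm^2/s

7.49


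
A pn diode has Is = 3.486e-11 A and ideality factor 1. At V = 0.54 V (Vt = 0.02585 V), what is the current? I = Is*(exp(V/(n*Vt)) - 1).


Step 1: V/(n*Vt) = 0.54/(1*0.02585) = 20.8897
Step 2: exp(20.8897) = 1.1811e+09
Step 3: I = 3.486e-11 * (1.1811e+09 - 1) = 4.12e-02 A

4.12e-02


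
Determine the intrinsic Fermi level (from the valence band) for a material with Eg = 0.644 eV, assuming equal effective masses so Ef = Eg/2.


Step 1: For an intrinsic semiconductor, the Fermi level sits at midgap.
Step 2: Ef = Eg / 2 = 0.644 / 2 = 0.322 eV

0.322


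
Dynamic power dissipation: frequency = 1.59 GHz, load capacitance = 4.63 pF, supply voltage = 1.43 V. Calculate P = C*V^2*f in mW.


Step 1: V^2 = 1.43^2 = 2.0449 V^2
Step 2: P = C*V^2*f = 4.63e-12 F * 2.0449 * 1.59e9 Hz
Step 3: P = 1.505394033e-02 W
Step 4: P = 15.054 mW

15.054


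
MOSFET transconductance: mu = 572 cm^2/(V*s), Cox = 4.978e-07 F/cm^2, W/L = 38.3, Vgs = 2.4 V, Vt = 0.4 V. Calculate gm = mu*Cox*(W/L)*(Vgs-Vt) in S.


Step 1: Vov = Vgs - Vt = 2.4 - 0.4 = 2.0 V
Step 2: gm = mu * Cox * (W/L) * Vov
Step 3: gm = 572 * 4.978e-07 * 38.3 * 2.0 = 2.18e-02 S

2.18e-02


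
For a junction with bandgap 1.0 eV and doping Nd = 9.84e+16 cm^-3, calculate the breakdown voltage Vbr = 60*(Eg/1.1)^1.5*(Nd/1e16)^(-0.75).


Step 1: Eg/1.1 = 1.0/1.1 = 0.909091
Step 2: (Eg/1.1)^1.5 = 0.909091^1.5 = 0.866784
Step 3: (Nd/1e16)^(-0.75) = (9.84)^(-0.75) = 0.179992
Step 4: Vbr = 60 * 0.866784 * 0.179992 = 9.4 V

9.4


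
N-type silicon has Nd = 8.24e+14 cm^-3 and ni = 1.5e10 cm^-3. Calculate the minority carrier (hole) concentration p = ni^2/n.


Step 1: Since Nd >> ni, n ≈ Nd = 8.24e+14 cm^-3
Step 2: p = ni^2 / n = (1.5e10)^2 / 8.24e+14
Step 3: p = 2.25e20 / 8.24e+14 = 2.73e+05 cm^-3

2.73e+05


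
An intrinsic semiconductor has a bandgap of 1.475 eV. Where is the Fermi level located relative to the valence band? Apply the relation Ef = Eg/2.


Step 1: For an intrinsic semiconductor, the Fermi level sits at midgap.
Step 2: Ef = Eg / 2 = 1.475 / 2 = 0.7375 eV

0.7375


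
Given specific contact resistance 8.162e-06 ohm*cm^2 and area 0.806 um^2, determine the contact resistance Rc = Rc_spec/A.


Step 1: Convert area to cm^2: 0.806 um^2 = 8.0600e-09 cm^2
Step 2: Rc = Rc_spec / A = 8.162e-06 / 8.0600e-09
Step 3: Rc = 1.01e+03 ohms

1.01e+03


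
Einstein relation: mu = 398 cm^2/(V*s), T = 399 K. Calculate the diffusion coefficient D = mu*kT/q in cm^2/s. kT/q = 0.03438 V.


Step 1: D = mu * (kT/q)
Step 2: D = 398 * 0.03438
Step 3: D = 13.68 cm^2/s

13.68


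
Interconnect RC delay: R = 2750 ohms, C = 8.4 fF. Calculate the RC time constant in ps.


Step 1: tau = R * C
Step 2: tau = 2750 * 8.4 fF = 2750 * 8.4e-15 F
Step 3: tau = 2.31e-11 s = 23.1 ps

23.1


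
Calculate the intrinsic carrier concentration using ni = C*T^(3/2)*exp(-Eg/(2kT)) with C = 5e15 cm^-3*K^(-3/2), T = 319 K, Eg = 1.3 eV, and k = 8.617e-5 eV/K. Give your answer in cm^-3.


Step 1: Compute kT = 8.617e-5 * 319 = 0.02748823 eV
Step 2: Exponent = -Eg/(2kT) = -1.3/(2*0.02748823) = -23.64648
Step 3: T^(3/2) = 319^1.5 = 5697.52
Step 4: ni = 5e15 * 5697.52 * exp(-23.64648) = 1.53e+09 cm^-3

1.53e+09


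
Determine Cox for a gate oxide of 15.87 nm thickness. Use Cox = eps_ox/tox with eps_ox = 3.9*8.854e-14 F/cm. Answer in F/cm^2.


Step 1: eps_ox = 3.9 * 8.854e-14 = 3.45306e-13 F/cm
Step 2: tox in cm = 15.87 nm * 1e-7 = 1.5870e-06 cm
Step 3: Cox = 3.45306e-13 / 1.5870e-06 = 2.18e-07 F/cm^2

2.18e-07


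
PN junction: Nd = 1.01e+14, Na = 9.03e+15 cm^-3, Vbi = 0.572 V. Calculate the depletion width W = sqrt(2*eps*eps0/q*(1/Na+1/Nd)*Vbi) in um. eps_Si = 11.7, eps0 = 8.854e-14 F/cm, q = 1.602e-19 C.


Step 1: 1/Na + 1/Nd = 1/9.03e+15 + 1/1.01e+14 = 1.00117e-14
Step 2: 2*eps*eps0/q = 2*11.7*8.854e-14/1.602e-19 = 1.293281e+07
Step 3: W^2 = 1.293281e+07 * 1.00117e-14 * 0.572 = 7.40622e-08
Step 4: W = sqrt(7.40622e-08) = 2.721e-04 cm = 2.721 um

2.721


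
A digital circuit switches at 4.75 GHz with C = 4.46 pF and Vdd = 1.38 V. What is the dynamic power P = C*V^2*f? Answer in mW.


Step 1: V^2 = 1.38^2 = 1.9044 V^2
Step 2: P = C*V^2*f = 4.46e-12 F * 1.9044 * 4.75e9 Hz
Step 3: P = 4.0344714e-02 W
Step 4: P = 40.345 mW

40.345


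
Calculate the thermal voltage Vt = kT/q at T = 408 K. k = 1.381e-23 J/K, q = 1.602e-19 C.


Step 1: kT = 1.381e-23 * 408 = 5.63448e-21 J
Step 2: Vt = kT/q = 5.63448e-21 / 1.602e-19
Step 3: Vt = 0.03517 V

0.03517


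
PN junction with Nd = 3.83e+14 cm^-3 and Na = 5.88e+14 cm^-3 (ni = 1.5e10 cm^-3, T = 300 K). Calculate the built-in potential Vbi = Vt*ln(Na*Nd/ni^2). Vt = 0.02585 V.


Step 1: Compute Na*Nd/ni^2 = 5.88e+14 * 3.83e+14 / (1.5e10)^2 = 1.0009e+09
Step 2: ln(1.0009e+09) = 20.7242
Step 3: Vbi = 0.02585 * 20.7242 = 0.536 V

0.536


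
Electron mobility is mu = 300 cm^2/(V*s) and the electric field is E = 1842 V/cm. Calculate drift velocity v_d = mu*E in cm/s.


Step 1: v_d = mu * E
Step 2: v_d = 300 * 1842 = 552600
Step 3: v_d = 5.53e+05 cm/s

5.53e+05


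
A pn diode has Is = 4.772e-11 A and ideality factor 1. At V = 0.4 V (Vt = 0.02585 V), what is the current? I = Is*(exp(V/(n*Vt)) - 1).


Step 1: V/(n*Vt) = 0.4/(1*0.02585) = 15.4739
Step 2: exp(15.4739) = 5.2508e+06
Step 3: I = 4.772e-11 * (5.2508e+06 - 1) = 2.51e-04 A

2.51e-04


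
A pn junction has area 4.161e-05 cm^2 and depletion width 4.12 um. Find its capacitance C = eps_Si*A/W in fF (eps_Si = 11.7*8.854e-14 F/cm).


Step 1: eps_Si = 11.7 * 8.854e-14 = 1.035918e-12 F/cm
Step 2: W in cm = 4.12 * 1e-4 = 4.12e-04 cm
Step 3: C = 1.035918e-12 * 4.161e-05 / 4.12e-04 = 1.046227e-13 F
Step 4: C = 104.62 fF

104.62


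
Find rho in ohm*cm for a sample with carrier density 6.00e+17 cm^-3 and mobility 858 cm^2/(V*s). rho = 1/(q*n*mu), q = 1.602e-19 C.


Step 1: sigma = q * n * mu = 1.602e-19 * 6.00e+17 * 858 = 8.24710e+01 S/cm
Step 2: rho = 1 / sigma = 1 / 8.24710e+01 = 0.01213 ohm*cm

0.01213


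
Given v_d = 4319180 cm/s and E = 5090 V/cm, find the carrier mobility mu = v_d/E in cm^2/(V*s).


Step 1: mu = v_d / E
Step 2: mu = 4319180 / 5090
Step 3: mu = 848.56 cm^2/(V*s)

848.56


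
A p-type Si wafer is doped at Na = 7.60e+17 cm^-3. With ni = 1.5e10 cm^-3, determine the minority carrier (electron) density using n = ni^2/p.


Step 1: Majority hole concentration p ≈ Na = 7.60e+17 cm^-3
Step 2: n = ni^2 / Na = (1.5e10)^2 / 7.60e+17
Step 3: n = 2.96e+02 cm^-3

2.96e+02


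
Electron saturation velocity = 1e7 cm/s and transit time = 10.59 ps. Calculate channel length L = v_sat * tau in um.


Step 1: tau in seconds = 10.59 ps * 1e-12 = 1.0590e-11 s
Step 2: L = v_sat * tau = 1e7 * 1.0590e-11 = 1.0590e-04 cm
Step 3: L in um = 1.0590e-04 * 1e4 = 1.059 um

1.059


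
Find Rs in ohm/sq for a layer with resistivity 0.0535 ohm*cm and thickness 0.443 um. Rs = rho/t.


Step 1: Convert thickness to cm: t = 0.443 um = 4.4300e-05 cm
Step 2: Rs = rho / t = 0.0535 / 4.4300e-05
Step 3: Rs = 1207.7 ohm/sq

1207.7


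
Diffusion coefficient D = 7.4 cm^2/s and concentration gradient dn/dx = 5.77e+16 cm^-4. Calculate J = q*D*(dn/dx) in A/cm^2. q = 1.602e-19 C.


Step 1: J = q * D * (dn/dx)
Step 2: J = 1.602e-19 * 7.4 * 5.77e+16
Step 3: J = 6.84e-02 A/cm^2

6.84e-02


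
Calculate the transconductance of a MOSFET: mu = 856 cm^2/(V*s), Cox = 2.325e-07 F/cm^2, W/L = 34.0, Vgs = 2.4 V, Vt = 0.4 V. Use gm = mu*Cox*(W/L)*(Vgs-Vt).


Step 1: Vov = Vgs - Vt = 2.4 - 0.4 = 2.0 V
Step 2: gm = mu * Cox * (W/L) * Vov
Step 3: gm = 856 * 2.325e-07 * 34.0 * 2.0 = 1.35e-02 S

1.35e-02


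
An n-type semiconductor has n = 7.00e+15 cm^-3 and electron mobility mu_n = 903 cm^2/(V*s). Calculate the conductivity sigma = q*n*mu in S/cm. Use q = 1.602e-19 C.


Step 1: sigma = q * n * mu
Step 2: sigma = 1.602e-19 * 7.00e+15 * 903
Step 3: sigma = 1.013e+00 S/cm

1.013e+00


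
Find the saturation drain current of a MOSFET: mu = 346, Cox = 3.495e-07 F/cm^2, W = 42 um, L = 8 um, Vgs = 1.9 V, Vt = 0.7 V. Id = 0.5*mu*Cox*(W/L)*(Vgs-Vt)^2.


Step 1: Overdrive voltage Vov = Vgs - Vt = 1.9 - 0.7 = 1.2 V
Step 2: W/L = 42/8 = 5.25
Step 3: Id = 0.5 * 346 * 3.495e-07 * 5.25 * 1.2^2
Step 4: Id = 4.57e-04 A

4.57e-04


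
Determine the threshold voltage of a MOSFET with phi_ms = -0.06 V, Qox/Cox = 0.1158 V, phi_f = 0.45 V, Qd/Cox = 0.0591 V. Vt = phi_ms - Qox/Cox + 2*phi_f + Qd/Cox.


Step 1: Vt = phi_ms - Qox/Cox + 2*phi_f + Qd/Cox
Step 2: Vt = -0.06 - 0.1158 + 2*0.45 + 0.0591
Step 3: Vt = -0.06 - 0.1158 + 0.9 + 0.0591
Step 4: Vt = 0.7833 V

0.7833


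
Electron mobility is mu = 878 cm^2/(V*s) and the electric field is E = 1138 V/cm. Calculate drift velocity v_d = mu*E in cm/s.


Step 1: v_d = mu * E
Step 2: v_d = 878 * 1138 = 999164
Step 3: v_d = 9.99e+05 cm/s

9.99e+05


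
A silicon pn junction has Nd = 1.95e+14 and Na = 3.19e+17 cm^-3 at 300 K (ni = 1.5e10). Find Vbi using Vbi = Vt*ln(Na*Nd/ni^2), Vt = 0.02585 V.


Step 1: Compute Na*Nd/ni^2 = 3.19e+17 * 1.95e+14 / (1.5e10)^2 = 2.7647e+11
Step 2: ln(2.7647e+11) = 26.3454
Step 3: Vbi = 0.02585 * 26.3454 = 0.681 V

0.681


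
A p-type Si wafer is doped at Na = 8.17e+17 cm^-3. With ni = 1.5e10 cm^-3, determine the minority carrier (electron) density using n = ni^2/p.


Step 1: Majority hole concentration p ≈ Na = 8.17e+17 cm^-3
Step 2: n = ni^2 / Na = (1.5e10)^2 / 8.17e+17
Step 3: n = 2.75e+02 cm^-3

2.75e+02


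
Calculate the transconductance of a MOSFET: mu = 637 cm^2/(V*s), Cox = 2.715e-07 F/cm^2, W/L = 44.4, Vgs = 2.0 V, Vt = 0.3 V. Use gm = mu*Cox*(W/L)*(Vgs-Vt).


Step 1: Vov = Vgs - Vt = 2.0 - 0.3 = 1.7 V
Step 2: gm = mu * Cox * (W/L) * Vov
Step 3: gm = 637 * 2.715e-07 * 44.4 * 1.7 = 1.31e-02 S

1.31e-02


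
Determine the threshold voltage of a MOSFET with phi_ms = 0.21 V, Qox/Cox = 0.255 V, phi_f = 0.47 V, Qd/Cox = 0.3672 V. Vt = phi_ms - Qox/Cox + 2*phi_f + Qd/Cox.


Step 1: Vt = phi_ms - Qox/Cox + 2*phi_f + Qd/Cox
Step 2: Vt = 0.21 - 0.255 + 2*0.47 + 0.3672
Step 3: Vt = 0.21 - 0.255 + 0.94 + 0.3672
Step 4: Vt = 1.2622 V

1.2622


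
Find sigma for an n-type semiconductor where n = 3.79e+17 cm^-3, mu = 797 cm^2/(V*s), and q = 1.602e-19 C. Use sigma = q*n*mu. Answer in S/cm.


Step 1: sigma = q * n * mu
Step 2: sigma = 1.602e-19 * 3.79e+17 * 797
Step 3: sigma = 4.839e+01 S/cm

4.839e+01


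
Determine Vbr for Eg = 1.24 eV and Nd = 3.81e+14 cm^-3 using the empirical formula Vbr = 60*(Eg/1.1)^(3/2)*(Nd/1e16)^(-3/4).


Step 1: Eg/1.1 = 1.24/1.1 = 1.127273
Step 2: (Eg/1.1)^1.5 = 1.127273^1.5 = 1.196861
Step 3: (Nd/1e16)^(-0.75) = (0.0381)^(-0.75) = 11.595948
Step 4: Vbr = 60 * 1.196861 * 11.595948 = 832.7 V

832.7


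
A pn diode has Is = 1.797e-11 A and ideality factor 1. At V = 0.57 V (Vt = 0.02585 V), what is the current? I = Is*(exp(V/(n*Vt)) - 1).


Step 1: V/(n*Vt) = 0.57/(1*0.02585) = 22.0503
Step 2: exp(22.0503) = 3.7698e+09
Step 3: I = 1.797e-11 * (3.7698e+09 - 1) = 6.77e-02 A

6.77e-02


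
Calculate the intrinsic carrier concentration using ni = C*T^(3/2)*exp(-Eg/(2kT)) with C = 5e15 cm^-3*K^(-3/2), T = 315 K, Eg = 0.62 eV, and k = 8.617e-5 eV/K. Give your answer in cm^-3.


Step 1: Compute kT = 8.617e-5 * 315 = 0.02714355 eV
Step 2: Exponent = -Eg/(2kT) = -0.62/(2*0.02714355) = -11.42076
Step 3: T^(3/2) = 315^1.5 = 5590.70
Step 4: ni = 5e15 * 5590.70 * exp(-11.42076) = 3.07e+14 cm^-3

3.07e+14


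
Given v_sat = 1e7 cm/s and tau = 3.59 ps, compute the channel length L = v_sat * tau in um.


Step 1: tau in seconds = 3.59 ps * 1e-12 = 3.5900e-12 s
Step 2: L = v_sat * tau = 1e7 * 3.5900e-12 = 3.5900e-05 cm
Step 3: L in um = 3.5900e-05 * 1e4 = 0.359 um

0.359


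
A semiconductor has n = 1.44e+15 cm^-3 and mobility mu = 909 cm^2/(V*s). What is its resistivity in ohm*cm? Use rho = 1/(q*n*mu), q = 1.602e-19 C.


Step 1: sigma = q * n * mu = 1.602e-19 * 1.44e+15 * 909 = 2.09695e-01 S/cm
Step 2: rho = 1 / sigma = 1 / 2.09695e-01 = 4.769 ohm*cm

4.769


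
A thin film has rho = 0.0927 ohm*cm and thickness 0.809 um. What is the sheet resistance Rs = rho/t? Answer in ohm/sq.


Step 1: Convert thickness to cm: t = 0.809 um = 8.0900e-05 cm
Step 2: Rs = rho / t = 0.0927 / 8.0900e-05
Step 3: Rs = 1145.9 ohm/sq

1145.9


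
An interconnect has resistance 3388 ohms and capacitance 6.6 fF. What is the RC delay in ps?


Step 1: tau = R * C
Step 2: tau = 3388 * 6.6 fF = 3388 * 6.6e-15 F
Step 3: tau = 2.23608e-11 s = 22.3608 ps

22.3608


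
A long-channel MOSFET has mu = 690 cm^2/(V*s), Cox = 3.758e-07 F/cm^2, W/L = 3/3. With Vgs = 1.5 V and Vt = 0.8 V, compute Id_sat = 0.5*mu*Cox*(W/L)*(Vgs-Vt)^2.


Step 1: Overdrive voltage Vov = Vgs - Vt = 1.5 - 0.8 = 0.7 V
Step 2: W/L = 3/3 = 1
Step 3: Id = 0.5 * 690 * 3.758e-07 * 1 * 0.7^2
Step 4: Id = 6.35e-05 A

6.35e-05


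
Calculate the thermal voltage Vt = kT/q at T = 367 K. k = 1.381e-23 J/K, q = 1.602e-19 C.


Step 1: kT = 1.381e-23 * 367 = 5.06827e-21 J
Step 2: Vt = kT/q = 5.06827e-21 / 1.602e-19
Step 3: Vt = 0.03164 V

0.03164


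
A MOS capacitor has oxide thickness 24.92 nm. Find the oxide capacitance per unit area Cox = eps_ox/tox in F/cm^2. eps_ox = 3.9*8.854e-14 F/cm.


Step 1: eps_ox = 3.9 * 8.854e-14 = 3.45306e-13 F/cm
Step 2: tox in cm = 24.92 nm * 1e-7 = 2.4920e-06 cm
Step 3: Cox = 3.45306e-13 / 2.4920e-06 = 1.39e-07 F/cm^2

1.39e-07


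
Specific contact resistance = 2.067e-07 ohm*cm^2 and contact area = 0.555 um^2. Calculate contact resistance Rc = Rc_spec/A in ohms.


Step 1: Convert area to cm^2: 0.555 um^2 = 5.5500e-09 cm^2
Step 2: Rc = Rc_spec / A = 2.067e-07 / 5.5500e-09
Step 3: Rc = 3.72e+01 ohms

3.72e+01


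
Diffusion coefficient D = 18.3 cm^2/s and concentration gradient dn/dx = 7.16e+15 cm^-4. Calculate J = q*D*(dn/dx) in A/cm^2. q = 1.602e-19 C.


Step 1: J = q * D * (dn/dx)
Step 2: J = 1.602e-19 * 18.3 * 7.16e+15
Step 3: J = 2.10e-02 A/cm^2

2.10e-02


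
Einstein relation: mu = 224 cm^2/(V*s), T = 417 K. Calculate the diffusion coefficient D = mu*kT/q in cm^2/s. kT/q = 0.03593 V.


Step 1: D = mu * (kT/q)
Step 2: D = 224 * 0.03593
Step 3: D = 8.05 cm^2/s

8.05


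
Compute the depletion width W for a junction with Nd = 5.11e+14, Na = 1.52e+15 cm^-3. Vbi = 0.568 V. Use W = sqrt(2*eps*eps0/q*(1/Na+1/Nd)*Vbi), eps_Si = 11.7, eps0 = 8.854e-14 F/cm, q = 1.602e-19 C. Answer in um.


Step 1: 1/Na + 1/Nd = 1/1.52e+15 + 1/5.11e+14 = 2.61484e-15
Step 2: 2*eps*eps0/q = 2*11.7*8.854e-14/1.602e-19 = 1.293281e+07
Step 3: W^2 = 1.293281e+07 * 2.61484e-15 * 0.568 = 1.92082e-08
Step 4: W = sqrt(1.92082e-08) = 1.386e-04 cm = 1.386 um

1.386


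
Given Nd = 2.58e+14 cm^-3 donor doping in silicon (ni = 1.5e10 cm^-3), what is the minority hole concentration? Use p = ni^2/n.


Step 1: Since Nd >> ni, n ≈ Nd = 2.58e+14 cm^-3
Step 2: p = ni^2 / n = (1.5e10)^2 / 2.58e+14
Step 3: p = 2.25e20 / 2.58e+14 = 8.72e+05 cm^-3

8.72e+05


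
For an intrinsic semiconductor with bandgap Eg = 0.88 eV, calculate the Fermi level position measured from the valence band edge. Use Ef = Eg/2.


Step 1: For an intrinsic semiconductor, the Fermi level sits at midgap.
Step 2: Ef = Eg / 2 = 0.88 / 2 = 0.44 eV

0.44


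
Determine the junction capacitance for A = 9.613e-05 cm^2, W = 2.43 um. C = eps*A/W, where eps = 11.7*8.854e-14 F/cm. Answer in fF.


Step 1: eps_Si = 11.7 * 8.854e-14 = 1.035918e-12 F/cm
Step 2: W in cm = 2.43 * 1e-4 = 2.43e-04 cm
Step 3: C = 1.035918e-12 * 9.613e-05 / 2.43e-04 = 4.098058e-13 F
Step 4: C = 409.81 fF

409.81


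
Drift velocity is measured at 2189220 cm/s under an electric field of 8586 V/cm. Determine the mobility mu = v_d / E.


Step 1: mu = v_d / E
Step 2: mu = 2189220 / 8586
Step 3: mu = 254.98 cm^2/(V*s)

254.98


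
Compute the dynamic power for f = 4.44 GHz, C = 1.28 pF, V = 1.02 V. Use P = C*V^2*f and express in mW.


Step 1: V^2 = 1.02^2 = 1.0404 V^2
Step 2: P = C*V^2*f = 1.28e-12 F * 1.0404 * 4.44e9 Hz
Step 3: P = 5.91280128e-03 W
Step 4: P = 5.913 mW

5.913


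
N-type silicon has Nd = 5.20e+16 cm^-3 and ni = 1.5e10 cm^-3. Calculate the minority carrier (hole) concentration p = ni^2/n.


Step 1: Since Nd >> ni, n ≈ Nd = 5.20e+16 cm^-3
Step 2: p = ni^2 / n = (1.5e10)^2 / 5.20e+16
Step 3: p = 2.25e20 / 5.20e+16 = 4.33e+03 cm^-3

4.33e+03


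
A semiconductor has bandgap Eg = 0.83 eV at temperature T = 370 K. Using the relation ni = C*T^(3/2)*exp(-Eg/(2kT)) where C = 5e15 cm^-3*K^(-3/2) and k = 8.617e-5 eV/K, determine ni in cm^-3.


Step 1: Compute kT = 8.617e-5 * 370 = 0.0318829 eV
Step 2: Exponent = -Eg/(2kT) = -0.83/(2*0.0318829) = -13.01638
Step 3: T^(3/2) = 370^1.5 = 7117.09
Step 4: ni = 5e15 * 7117.09 * exp(-13.01638) = 7.91e+13 cm^-3

7.91e+13


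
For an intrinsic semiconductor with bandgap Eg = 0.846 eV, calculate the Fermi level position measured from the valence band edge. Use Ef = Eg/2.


Step 1: For an intrinsic semiconductor, the Fermi level sits at midgap.
Step 2: Ef = Eg / 2 = 0.846 / 2 = 0.423 eV

0.423


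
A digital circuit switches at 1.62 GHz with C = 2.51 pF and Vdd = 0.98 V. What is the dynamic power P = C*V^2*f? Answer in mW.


Step 1: V^2 = 0.98^2 = 0.9604 V^2
Step 2: P = C*V^2*f = 2.51e-12 F * 0.9604 * 1.62e9 Hz
Step 3: P = 3.90517848e-03 W
Step 4: P = 3.905 mW

3.905


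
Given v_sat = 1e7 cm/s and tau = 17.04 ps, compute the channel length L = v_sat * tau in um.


Step 1: tau in seconds = 17.04 ps * 1e-12 = 1.7040e-11 s
Step 2: L = v_sat * tau = 1e7 * 1.7040e-11 = 1.7040e-04 cm
Step 3: L in um = 1.7040e-04 * 1e4 = 1.704 um

1.704


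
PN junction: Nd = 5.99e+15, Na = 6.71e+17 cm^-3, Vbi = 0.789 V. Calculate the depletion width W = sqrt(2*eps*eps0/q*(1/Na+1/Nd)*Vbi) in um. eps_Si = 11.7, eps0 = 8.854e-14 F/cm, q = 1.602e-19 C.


Step 1: 1/Na + 1/Nd = 1/6.71e+17 + 1/5.99e+15 = 1.68435e-16
Step 2: 2*eps*eps0/q = 2*11.7*8.854e-14/1.602e-19 = 1.293281e+07
Step 3: W^2 = 1.293281e+07 * 1.68435e-16 * 0.789 = 1.71871e-09
Step 4: W = sqrt(1.71871e-09) = 4.146e-05 cm = 0.4146 um

0.4146


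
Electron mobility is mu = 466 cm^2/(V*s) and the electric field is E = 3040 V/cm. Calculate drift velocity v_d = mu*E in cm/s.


Step 1: v_d = mu * E
Step 2: v_d = 466 * 3040 = 1416640
Step 3: v_d = 1.42e+06 cm/s

1.42e+06


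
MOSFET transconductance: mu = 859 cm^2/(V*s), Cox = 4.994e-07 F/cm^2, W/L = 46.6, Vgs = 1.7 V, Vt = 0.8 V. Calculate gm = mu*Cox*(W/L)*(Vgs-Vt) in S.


Step 1: Vov = Vgs - Vt = 1.7 - 0.8 = 0.9 V
Step 2: gm = mu * Cox * (W/L) * Vov
Step 3: gm = 859 * 4.994e-07 * 46.6 * 0.9 = 1.80e-02 S

1.80e-02


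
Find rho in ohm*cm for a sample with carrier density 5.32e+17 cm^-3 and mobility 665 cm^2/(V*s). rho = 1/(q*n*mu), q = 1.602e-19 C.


Step 1: sigma = q * n * mu = 1.602e-19 * 5.32e+17 * 665 = 5.66756e+01 S/cm
Step 2: rho = 1 / sigma = 1 / 5.66756e+01 = 0.01764 ohm*cm

0.01764


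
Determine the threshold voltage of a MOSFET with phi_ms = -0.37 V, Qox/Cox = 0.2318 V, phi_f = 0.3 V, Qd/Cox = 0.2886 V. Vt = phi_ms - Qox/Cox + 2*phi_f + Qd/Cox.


Step 1: Vt = phi_ms - Qox/Cox + 2*phi_f + Qd/Cox
Step 2: Vt = -0.37 - 0.2318 + 2*0.3 + 0.2886
Step 3: Vt = -0.37 - 0.2318 + 0.6 + 0.2886
Step 4: Vt = 0.2868 V

0.2868


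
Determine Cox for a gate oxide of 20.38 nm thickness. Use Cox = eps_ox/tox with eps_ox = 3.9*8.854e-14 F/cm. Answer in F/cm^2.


Step 1: eps_ox = 3.9 * 8.854e-14 = 3.45306e-13 F/cm
Step 2: tox in cm = 20.38 nm * 1e-7 = 2.0380e-06 cm
Step 3: Cox = 3.45306e-13 / 2.0380e-06 = 1.69e-07 F/cm^2

1.69e-07


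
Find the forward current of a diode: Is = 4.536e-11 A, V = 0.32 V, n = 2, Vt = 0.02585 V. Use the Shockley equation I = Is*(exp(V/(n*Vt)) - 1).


Step 1: V/(n*Vt) = 0.32/(2*0.02585) = 6.1896
Step 2: exp(6.1896) = 4.8765e+02
Step 3: I = 4.536e-11 * (4.8765e+02 - 1) = 2.21e-08 A

2.21e-08


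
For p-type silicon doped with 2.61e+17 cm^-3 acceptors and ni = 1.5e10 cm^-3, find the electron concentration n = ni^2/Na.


Step 1: Majority hole concentration p ≈ Na = 2.61e+17 cm^-3
Step 2: n = ni^2 / Na = (1.5e10)^2 / 2.61e+17
Step 3: n = 8.62e+02 cm^-3

8.62e+02


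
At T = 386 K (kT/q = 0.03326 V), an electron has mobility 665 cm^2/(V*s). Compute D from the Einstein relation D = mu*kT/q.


Step 1: D = mu * (kT/q)
Step 2: D = 665 * 0.03326
Step 3: D = 22.12 cm^2/s

22.12


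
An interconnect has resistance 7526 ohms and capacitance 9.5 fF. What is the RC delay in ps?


Step 1: tau = R * C
Step 2: tau = 7526 * 9.5 fF = 7526 * 9.5e-15 F
Step 3: tau = 7.1497e-11 s = 71.497 ps

71.497


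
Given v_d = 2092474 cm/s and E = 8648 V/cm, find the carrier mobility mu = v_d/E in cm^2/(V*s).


Step 1: mu = v_d / E
Step 2: mu = 2092474 / 8648
Step 3: mu = 241.96 cm^2/(V*s)

241.96


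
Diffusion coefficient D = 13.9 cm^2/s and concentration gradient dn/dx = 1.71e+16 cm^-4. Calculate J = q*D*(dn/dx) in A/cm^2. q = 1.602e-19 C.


Step 1: J = q * D * (dn/dx)
Step 2: J = 1.602e-19 * 13.9 * 1.71e+16
Step 3: J = 3.81e-02 A/cm^2

3.81e-02


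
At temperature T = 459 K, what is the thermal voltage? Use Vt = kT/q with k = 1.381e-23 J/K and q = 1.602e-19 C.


Step 1: kT = 1.381e-23 * 459 = 6.33879e-21 J
Step 2: Vt = kT/q = 6.33879e-21 / 1.602e-19
Step 3: Vt = 0.03957 V

0.03957


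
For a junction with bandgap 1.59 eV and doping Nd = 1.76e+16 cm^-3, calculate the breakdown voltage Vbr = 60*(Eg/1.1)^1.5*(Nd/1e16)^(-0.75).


Step 1: Eg/1.1 = 1.59/1.1 = 1.445455
Step 2: (Eg/1.1)^1.5 = 1.445455^1.5 = 1.737828
Step 3: (Nd/1e16)^(-0.75) = (1.76)^(-0.75) = 0.654433
Step 4: Vbr = 60 * 1.737828 * 0.654433 = 68.2 V

68.2


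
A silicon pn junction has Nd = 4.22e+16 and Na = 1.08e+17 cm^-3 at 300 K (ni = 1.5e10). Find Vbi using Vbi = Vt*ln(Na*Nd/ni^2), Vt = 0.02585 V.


Step 1: Compute Na*Nd/ni^2 = 1.08e+17 * 4.22e+16 / (1.5e10)^2 = 2.0256e+13
Step 2: ln(2.0256e+13) = 30.6395
Step 3: Vbi = 0.02585 * 30.6395 = 0.792 V

0.792


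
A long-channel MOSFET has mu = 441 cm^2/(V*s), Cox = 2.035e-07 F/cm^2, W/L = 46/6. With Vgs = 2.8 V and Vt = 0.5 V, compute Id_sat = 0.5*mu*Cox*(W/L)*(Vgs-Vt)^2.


Step 1: Overdrive voltage Vov = Vgs - Vt = 2.8 - 0.5 = 2.3 V
Step 2: W/L = 46/6 = 7.66667
Step 3: Id = 0.5 * 441 * 2.035e-07 * 7.66667 * 2.3^2
Step 4: Id = 1.82e-03 A

1.82e-03


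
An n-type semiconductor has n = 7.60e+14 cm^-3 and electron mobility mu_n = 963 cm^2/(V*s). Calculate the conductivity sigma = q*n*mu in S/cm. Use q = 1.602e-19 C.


Step 1: sigma = q * n * mu
Step 2: sigma = 1.602e-19 * 7.60e+14 * 963
Step 3: sigma = 1.172e-01 S/cm

1.172e-01


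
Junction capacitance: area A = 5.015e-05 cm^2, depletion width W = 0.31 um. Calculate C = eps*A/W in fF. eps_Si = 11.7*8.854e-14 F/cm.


Step 1: eps_Si = 11.7 * 8.854e-14 = 1.035918e-12 F/cm
Step 2: W in cm = 0.31 * 1e-4 = 3.10e-05 cm
Step 3: C = 1.035918e-12 * 5.015e-05 / 3.10e-05 = 1.675848e-12 F
Step 4: C = 1675.85 fF

1675.85


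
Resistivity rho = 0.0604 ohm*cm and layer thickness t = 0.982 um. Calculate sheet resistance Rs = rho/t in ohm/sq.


Step 1: Convert thickness to cm: t = 0.982 um = 9.8200e-05 cm
Step 2: Rs = rho / t = 0.0604 / 9.8200e-05
Step 3: Rs = 615.1 ohm/sq

615.1


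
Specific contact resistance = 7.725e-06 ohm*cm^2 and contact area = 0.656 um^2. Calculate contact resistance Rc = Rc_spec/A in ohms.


Step 1: Convert area to cm^2: 0.656 um^2 = 6.5600e-09 cm^2
Step 2: Rc = Rc_spec / A = 7.725e-06 / 6.5600e-09
Step 3: Rc = 1.18e+03 ohms

1.18e+03


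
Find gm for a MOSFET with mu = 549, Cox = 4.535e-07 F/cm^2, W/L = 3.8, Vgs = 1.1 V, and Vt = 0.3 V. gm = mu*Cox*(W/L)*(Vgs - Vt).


Step 1: Vov = Vgs - Vt = 1.1 - 0.3 = 0.8 V
Step 2: gm = mu * Cox * (W/L) * Vov
Step 3: gm = 549 * 4.535e-07 * 3.8 * 0.8 = 7.57e-04 S

7.57e-04


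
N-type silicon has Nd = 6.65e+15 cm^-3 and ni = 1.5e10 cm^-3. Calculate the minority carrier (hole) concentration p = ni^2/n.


Step 1: Since Nd >> ni, n ≈ Nd = 6.65e+15 cm^-3
Step 2: p = ni^2 / n = (1.5e10)^2 / 6.65e+15
Step 3: p = 2.25e20 / 6.65e+15 = 3.38e+04 cm^-3

3.38e+04


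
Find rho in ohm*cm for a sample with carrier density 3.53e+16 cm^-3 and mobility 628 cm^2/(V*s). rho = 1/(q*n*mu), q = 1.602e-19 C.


Step 1: sigma = q * n * mu = 1.602e-19 * 3.53e+16 * 628 = 3.55138e+00 S/cm
Step 2: rho = 1 / sigma = 1 / 3.55138e+00 = 0.2816 ohm*cm

0.2816


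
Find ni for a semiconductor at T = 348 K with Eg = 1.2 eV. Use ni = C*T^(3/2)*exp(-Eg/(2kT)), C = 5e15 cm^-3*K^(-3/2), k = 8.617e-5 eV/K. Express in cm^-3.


Step 1: Compute kT = 8.617e-5 * 348 = 0.02998716 eV
Step 2: Exponent = -Eg/(2kT) = -1.2/(2*0.02998716) = -20.00856
Step 3: T^(3/2) = 348^1.5 = 6491.86
Step 4: ni = 5e15 * 6491.86 * exp(-20.00856) = 6.63e+10 cm^-3

6.63e+10


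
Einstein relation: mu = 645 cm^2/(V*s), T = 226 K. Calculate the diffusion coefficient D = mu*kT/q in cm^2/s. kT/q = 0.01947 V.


Step 1: D = mu * (kT/q)
Step 2: D = 645 * 0.01947
Step 3: D = 12.56 cm^2/s

12.56


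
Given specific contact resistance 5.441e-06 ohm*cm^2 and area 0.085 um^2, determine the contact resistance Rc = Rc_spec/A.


Step 1: Convert area to cm^2: 0.085 um^2 = 8.5000e-10 cm^2
Step 2: Rc = Rc_spec / A = 5.441e-06 / 8.5000e-10
Step 3: Rc = 6.40e+03 ohms

6.40e+03


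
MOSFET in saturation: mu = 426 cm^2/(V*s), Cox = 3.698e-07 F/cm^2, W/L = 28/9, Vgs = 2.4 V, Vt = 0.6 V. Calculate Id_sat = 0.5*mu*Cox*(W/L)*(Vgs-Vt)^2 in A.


Step 1: Overdrive voltage Vov = Vgs - Vt = 2.4 - 0.6 = 1.8 V
Step 2: W/L = 28/9 = 3.11111
Step 3: Id = 0.5 * 426 * 3.698e-07 * 3.11111 * 1.8^2
Step 4: Id = 7.94e-04 A

7.94e-04


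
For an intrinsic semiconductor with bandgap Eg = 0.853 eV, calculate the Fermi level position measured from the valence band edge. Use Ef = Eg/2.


Step 1: For an intrinsic semiconductor, the Fermi level sits at midgap.
Step 2: Ef = Eg / 2 = 0.853 / 2 = 0.4265 eV

0.4265
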